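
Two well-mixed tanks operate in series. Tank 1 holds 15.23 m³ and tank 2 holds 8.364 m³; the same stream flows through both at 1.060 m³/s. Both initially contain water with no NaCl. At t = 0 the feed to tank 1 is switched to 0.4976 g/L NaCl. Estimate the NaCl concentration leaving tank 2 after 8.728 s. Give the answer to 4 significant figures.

0.09689 g/L

Time constants: τᵢ = Vᵢ/Q for each well-mixed tank.
τ₁ = 15.23/1.060 = 14.3679 s; τ₂ = 8.364/1.060 = 7.89057 s.
Solving the cascade with C₁(0)=C₂(0)=0 gives C₂(t) = C_in[1 − (τ₁ e^(−t/τ₁) − τ₂ e^(−t/τ₂))/(τ₁ − τ₂)].
At t = 8.728: e^(−t/τ₁) = 0.544730, e^(−t/τ₂) = 0.330836.
C₂ = 0.4976·[1 − (14.3679·0.544730 − 7.89057·0.330836)/(6.47736)] = 0.4976·0.194709 = 0.0968872 g/L.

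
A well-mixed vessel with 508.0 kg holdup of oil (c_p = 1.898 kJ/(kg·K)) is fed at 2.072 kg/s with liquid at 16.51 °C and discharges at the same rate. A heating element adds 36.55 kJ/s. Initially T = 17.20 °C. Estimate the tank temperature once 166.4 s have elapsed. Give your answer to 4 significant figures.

21.44 °C

M c_p dT/dt = ṁ c_p (T_in − T) + Q̇.
τ = M/ṁ = 245.174 s; T_ss = T_in + Q̇/(ṁ c_p) = 16.51 + 36.55/(2.072·1.898) = 25.8040 °C.
T approaches T_ss exponentially: T(t) = T_ss + (T₀ − T_ss) e^(−t/τ).
T(166.4) = 25.8040 + (-8.60397)·e^(−166.4/245.174) = 25.8040 + (-8.60397)·0.507275 = 21.4394 °C.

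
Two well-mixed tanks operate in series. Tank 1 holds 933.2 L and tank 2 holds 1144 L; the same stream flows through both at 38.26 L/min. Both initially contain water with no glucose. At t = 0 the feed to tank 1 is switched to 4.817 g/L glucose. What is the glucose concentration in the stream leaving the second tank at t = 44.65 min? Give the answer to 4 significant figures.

2.363 g/L

Each tank obeys Vᵢ dCᵢ/dt = Q(Cᵢ₋₁ − Cᵢ), so τᵢ = Vᵢ/Q.
τ₁ = 933.2/38.26 = 24.3910 min; τ₂ = 1144/38.26 = 29.9007 min.
Tank 1: C₁ = C_in(1 − e^(−t/τ₁)). Tank 2 (τ₁ ≠ τ₂): C₂ = C_in[1 − (τ₁ e^(−t/τ₁) − τ₂ e^(−t/τ₂))/(τ₁ − τ₂)].
At t = 44.65: e^(−t/τ₁) = 0.160319, e^(−t/τ₂) = 0.224635.
C₂ = 4.817·[1 − (24.3910·0.160319 − 29.9007·0.224635)/(-5.50967)] = 4.817·0.490638 = 2.36340 g/L.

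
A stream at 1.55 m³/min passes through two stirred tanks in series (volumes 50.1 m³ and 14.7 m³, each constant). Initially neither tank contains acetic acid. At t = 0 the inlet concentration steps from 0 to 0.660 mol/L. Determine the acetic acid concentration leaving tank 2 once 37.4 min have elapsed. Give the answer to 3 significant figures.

0.372 mol/L

Each tank obeys Vᵢ dCᵢ/dt = Q(Cᵢ₋₁ − Cᵢ), so τᵢ = Vᵢ/Q.
τ₁ = 50.1/1.55 = 32.323 min; τ₂ = 14.7/1.55 = 9.4839 min.
Tank 1: C₁ = C_in(1 − e^(−t/τ₁)). Tank 2 (τ₁ ≠ τ₂): C₂ = C_in[1 − (τ₁ e^(−t/τ₁) − τ₂ e^(−t/τ₂))/(τ₁ − τ₂)].
At t = 37.4: e^(−t/τ₁) = 0.31440, e^(−t/τ₂) = 0.019380.
C₂ = 0.660·[1 − (32.323·0.31440 − 9.4839·0.019380)/(22.839)] = 0.660·0.56309 = 0.37164 mol/L.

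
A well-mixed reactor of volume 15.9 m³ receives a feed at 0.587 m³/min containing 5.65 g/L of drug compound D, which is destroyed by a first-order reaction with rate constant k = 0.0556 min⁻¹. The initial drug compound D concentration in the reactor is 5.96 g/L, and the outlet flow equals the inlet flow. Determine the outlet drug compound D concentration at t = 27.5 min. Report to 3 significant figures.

2.55 g/L

V dC/dt = Q(C_in − C) − k V C.
This is linear with rate a = Q/V + k = 0.092518 min⁻¹.
C_ss = Q C_in/(Q + kV) = 2.2546 g/L; C(t) = C_ss + (C₀ − C_ss) e^(−a t).
C(27.5) = 2.2546 + (3.7054)·e^(−0.092518·27.5) = 2.2546 + (3.7054)·0.078532 = 2.5456 g/L.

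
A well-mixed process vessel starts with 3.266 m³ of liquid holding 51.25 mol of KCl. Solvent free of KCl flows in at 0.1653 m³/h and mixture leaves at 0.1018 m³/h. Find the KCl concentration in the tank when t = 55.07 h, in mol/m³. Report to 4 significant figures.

Let m(t) be the amount of KCl. Volume: V(t) = V₀ + (Q_in − Q_out) t = 3.266 + 0.0635000 t; V(55.07) = 6.76295 m³.
Species balance (pure solvent in): dm/dt = −Q_out · m/V(t).
Separate: dm/m = −Q_out dt/V(t) ⇒ ln(m/m₀) = −(Q_out/(Q_in−Q_out)) ln(V/V₀).
m = m₀ (V₀/V)^(Q_out/(Q_in−Q_out)) = 51.25 × (3.266/6.76295)^(1.60315) = 15.9554 mol.
C = m/V = 15.9554/6.76295 = 2.35923 mol/m³.

2.359 mol/m³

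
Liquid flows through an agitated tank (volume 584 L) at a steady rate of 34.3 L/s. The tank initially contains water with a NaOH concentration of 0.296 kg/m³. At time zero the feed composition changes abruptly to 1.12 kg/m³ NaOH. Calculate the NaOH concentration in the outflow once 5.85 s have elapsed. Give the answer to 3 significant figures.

0.536 kg/m³

Accumulation = in − out for the solute gives V dC/dt = Q(C_in − C).
Time constant τ = V/Q = 584/34.3 = 17.026 s.
Solution: C(t) = C_in + (C₀ − C_in) e^(−t/τ).
C(5.85) = 1.12 + (0.296 − 1.12)·e^(−5.85/17.026) = 1.12 + (-0.82400)·0.70922 = 0.53560 kg/m³.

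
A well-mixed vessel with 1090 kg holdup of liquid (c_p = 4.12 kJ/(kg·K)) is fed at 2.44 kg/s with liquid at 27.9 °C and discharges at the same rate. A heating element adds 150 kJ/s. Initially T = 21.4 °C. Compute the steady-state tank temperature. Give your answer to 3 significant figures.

42.8 °C

Energy balance: M c_p dT/dt = ṁ c_p (T_in − T) + 150.
At steady state dT/dt = 0 ⇒ T_ss = T_in + Q̇/(ṁ c_p) = 27.9 + 150/(2.44·4.12) = 42.821 °C.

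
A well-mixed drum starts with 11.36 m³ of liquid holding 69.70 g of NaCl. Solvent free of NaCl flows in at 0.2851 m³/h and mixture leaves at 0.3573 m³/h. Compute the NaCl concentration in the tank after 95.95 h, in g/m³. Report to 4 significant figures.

Total volume: dV/dt = Q_in − Q_out = -0.0722000 m³/h, so V(t) = 11.36 − 0.0722000 t and V(95.95) = 4.43241 m³.
Solute balance: dm/dt = 0 − Q_out C = −Q_out m/V(t).
Separate: dm/m = −Q_out dt/V(t) ⇒ ln(m/m₀) = −(Q_out/(Q_in−Q_out)) ln(V/V₀).
m = m₀ (V₀/V)^(Q_out/(Q_in−Q_out)) = 69.70 × (11.36/4.43241)^(-4.94875) = 0.661435 g.
C = m/V = 0.661435/4.43241 = 0.149227 g/m³.

0.1492 g/m³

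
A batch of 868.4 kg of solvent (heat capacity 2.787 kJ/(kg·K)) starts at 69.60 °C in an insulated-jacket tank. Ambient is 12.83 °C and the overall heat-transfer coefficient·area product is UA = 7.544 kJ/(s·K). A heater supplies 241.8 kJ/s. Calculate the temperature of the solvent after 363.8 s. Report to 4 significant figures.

52.83 °C

Energy balance: M c_p dT/dt = −UA(T − T_amb) + Q̇.
dT/dt = (T_ss − T)/τ with T_ss = T_amb + Q̇/UA = 12.83 + 241.8/7.544 = 44.8820 °C, τ = M c_p/UA = 868.4·2.787/7.544 = 320.815 s.
T approaches T_ss exponentially: T(t) = T_ss + (T₀ − T_ss) e^(−t/τ).
T(363.8) = 44.8820 + (24.7180)·0.321748 = 52.8349 °C.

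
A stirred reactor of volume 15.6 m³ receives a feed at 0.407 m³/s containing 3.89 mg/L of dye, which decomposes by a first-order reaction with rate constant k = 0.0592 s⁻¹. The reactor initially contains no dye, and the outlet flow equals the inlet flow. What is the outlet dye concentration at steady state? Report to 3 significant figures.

Accumulation = in − out − consumed: V dC/dt = Q C_in − Q C − k V C.
Steady state (dC/dt = 0): C_ss = Q C_in/(Q + kV) = C_in/(1 + kV/Q).
C_ss = 0.407·3.89/(0.407 + 0.0592·15.6) = 1.5832/1.3305 = 1.1899 mg/L.

1.19 mg/L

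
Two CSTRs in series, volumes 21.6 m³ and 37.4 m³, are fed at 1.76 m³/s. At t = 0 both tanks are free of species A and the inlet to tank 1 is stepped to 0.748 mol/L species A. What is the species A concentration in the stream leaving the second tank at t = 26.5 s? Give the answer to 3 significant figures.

0.357 mol/L

Each tank obeys Vᵢ dCᵢ/dt = Q(Cᵢ₋₁ − Cᵢ), so τᵢ = Vᵢ/Q.
τ₁ = 21.6/1.76 = 12.273 s; τ₂ = 37.4/1.76 = 21.250 s.
Solving the cascade with C₁(0)=C₂(0)=0 gives C₂(t) = C_in[1 − (τ₁ e^(−t/τ₁) − τ₂ e^(−t/τ₂))/(τ₁ − τ₂)].
At t = 26.5: e^(−t/τ₁) = 0.11541, e^(−t/τ₂) = 0.28735.
C₂ = 0.748·[1 − (12.273·0.11541 − 21.250·0.28735)/(-8.9773)] = 0.748·0.47760 = 0.35724 mol/L.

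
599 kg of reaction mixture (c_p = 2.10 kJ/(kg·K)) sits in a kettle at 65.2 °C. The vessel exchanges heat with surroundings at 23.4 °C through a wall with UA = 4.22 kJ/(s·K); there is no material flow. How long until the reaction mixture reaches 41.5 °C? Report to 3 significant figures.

249 s

M c_p dT/dt = −UA(T − T_amb).
τ = M c_p/UA = 298.08 s; T_ss = T_amb = 23.400 °C.
T(t) = T_ss + (T₀ − T_ss)e^(−t/τ); set T = 41.5:
t = −τ ln[(T − T_ss)/(T₀ − T_ss)] = −298.08 · ln(0.43301) = 249.49 s.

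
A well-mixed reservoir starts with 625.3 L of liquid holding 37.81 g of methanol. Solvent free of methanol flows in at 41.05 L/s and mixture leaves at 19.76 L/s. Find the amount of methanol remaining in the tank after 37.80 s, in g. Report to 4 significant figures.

17.55 g

Total volume: dV/dt = Q_in − Q_out = 21.2900 L/s, so V(t) = 625.3 + 21.2900 t and V(37.80) = 1430.06 L.
No methanol enters, so dm/dt = −Q_out · (m/V).
dm/m = −Q_out dt/(V₀ + 21.2900 t); integrating gives ln(m/m₀) = −(Q_out/(Q_in−Q_out)) ln(V/V₀).
m = m₀ (V₀/V)^(Q_out/(Q_in−Q_out)) = 37.81 × (625.3/1430.06)^(0.928135) = 17.5452 g.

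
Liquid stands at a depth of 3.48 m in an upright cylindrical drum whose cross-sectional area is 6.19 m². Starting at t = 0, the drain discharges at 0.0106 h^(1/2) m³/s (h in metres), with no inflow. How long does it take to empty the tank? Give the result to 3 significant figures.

2180 s

A dh/dt = −Q_out = −0.0106 √h.
∫ h^(−1/2) dh = −(0.0106/A) ∫ dt, giving 2√h = 2√h₀ − (0.0106/A) t.
Set h = 0: 2√h₀ = (0.0106/A) t_empty ⇒ t_empty = 2A√h₀/0.0106.
t_empty = 2·6.19·√3.48/0.0106 = 12.380·1.8655/0.0106 = 2178.7 s.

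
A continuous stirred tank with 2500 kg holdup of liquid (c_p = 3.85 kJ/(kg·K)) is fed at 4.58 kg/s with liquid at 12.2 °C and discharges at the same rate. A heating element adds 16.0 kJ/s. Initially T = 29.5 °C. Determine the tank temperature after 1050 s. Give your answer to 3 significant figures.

Unsteady energy balance on the tank contents: M c_p dT/dt = ṁ c_p (T_in − T) + 16.0.
Rearrange: dT/dt = (T_ss − T)/τ with τ = M/ṁ = 545.85 s and T_ss = T_in + Q̇/(ṁ c_p) = 13.107 °C.
Integrating: T(t) = T_ss + (T₀ − T_ss) e^(−t/τ).
T(1050) = 13.107 + (16.393)·e^(−1050/545.85) = 13.107 + (16.393)·0.14608 = 15.502 °C.

15.5 °C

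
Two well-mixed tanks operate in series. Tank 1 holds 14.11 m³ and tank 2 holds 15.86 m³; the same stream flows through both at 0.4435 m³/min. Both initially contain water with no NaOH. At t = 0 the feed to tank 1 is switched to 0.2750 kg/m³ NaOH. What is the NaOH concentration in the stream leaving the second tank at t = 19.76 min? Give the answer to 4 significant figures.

Species balance on tank i: dCᵢ/dt = (Cᵢ₋₁ − Cᵢ)/τᵢ with τᵢ = Vᵢ/Q.
τ₁ = 14.11/0.4435 = 31.8151 min; τ₂ = 15.86/0.4435 = 35.7610 min.
Tank 1: C₁ = C_in(1 − e^(−t/τ₁)). Tank 2 (τ₁ ≠ τ₂): C₂ = C_in[1 − (τ₁ e^(−t/τ₁) − τ₂ e^(−t/τ₂))/(τ₁ − τ₂)].
At t = 19.76: e^(−t/τ₁) = 0.537359, e^(−t/τ₂) = 0.575476.
C₂ = 0.2750·[1 − (31.8151·0.537359 − 35.7610·0.575476)/(-3.94589)] = 0.2750·0.117191 = 0.0322276 kg/m³.

0.03223 kg/m³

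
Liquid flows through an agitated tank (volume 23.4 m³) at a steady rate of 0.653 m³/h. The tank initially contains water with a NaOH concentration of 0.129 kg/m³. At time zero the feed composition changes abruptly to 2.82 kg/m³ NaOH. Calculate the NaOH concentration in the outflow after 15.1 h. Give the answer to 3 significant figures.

Mass balance on the solute (V constant): V dC/dt = Q(C_in − C).
Rewrite as dC/dt + C/τ = C_in/τ, τ = V/Q = 35.835 h.
Solution: C(t) = C_in + (C₀ − C_in) e^(−t/τ).
C(15.1) = 2.82 + (0.129 − 2.82)·e^(−15.1/35.835) = 2.82 + (-2.6910)·0.65614 = 1.0543 kg/m³.

1.05 kg/m³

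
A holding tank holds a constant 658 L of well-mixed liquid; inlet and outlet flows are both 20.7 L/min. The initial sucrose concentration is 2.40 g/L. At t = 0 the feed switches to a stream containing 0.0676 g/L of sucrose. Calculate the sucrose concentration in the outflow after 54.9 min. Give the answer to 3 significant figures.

0.482 g/L

Accumulation = in − out for the solute gives V dC/dt = Q(C_in − C).
Rewrite as dC/dt + C/τ = C_in/τ, τ = V/Q = 31.787 min.
Solution: C(t) = C_in + (C₀ − C_in) e^(−t/τ).
C(54.9) = 0.0676 + (2.40 − 0.0676)·e^(−54.9/31.787) = 0.0676 + (2.3324)·0.17780 = 0.48230 g/L.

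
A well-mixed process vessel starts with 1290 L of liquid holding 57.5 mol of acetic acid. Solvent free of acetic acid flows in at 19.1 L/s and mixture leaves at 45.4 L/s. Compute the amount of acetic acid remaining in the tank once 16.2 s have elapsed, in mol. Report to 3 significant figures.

Total volume: dV/dt = Q_in − Q_out = -26.300 L/s, so V(t) = 1290 − 26.300 t and V(16.2) = 863.94 L.
Species balance (pure solvent in): dm/dt = −Q_out · m/V(t).
Separate: dm/m = −Q_out dt/V(t) ⇒ ln(m/m₀) = −(Q_out/(Q_in−Q_out)) ln(V/V₀).
m = m₀ (V₀/V)^(Q_out/(Q_in−Q_out)) = 57.5 × (1290/863.94)^(-1.7262) = 28.782 mol.

28.8 mol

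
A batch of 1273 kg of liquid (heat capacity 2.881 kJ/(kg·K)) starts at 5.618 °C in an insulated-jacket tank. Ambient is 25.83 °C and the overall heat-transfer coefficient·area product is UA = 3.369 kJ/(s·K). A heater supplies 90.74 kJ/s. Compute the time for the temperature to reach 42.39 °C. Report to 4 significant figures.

First-law balance (no shaft work): M c_p dT/dt = −UA(T − T_amb) + Q̇.
τ = M c_p/UA = 1088.61 s; T_ss = T_amb + Q̇/UA = 25.83 + 90.74/3.369 = 52.7638 °C.
T(t) = T_ss + (T₀ − T_ss)e^(−t/τ); set T = 42.39:
t = −τ ln[(T − T_ss)/(T₀ − T_ss)] = −1088.61 · ln(0.220037) = 1648.11 s.

1648 s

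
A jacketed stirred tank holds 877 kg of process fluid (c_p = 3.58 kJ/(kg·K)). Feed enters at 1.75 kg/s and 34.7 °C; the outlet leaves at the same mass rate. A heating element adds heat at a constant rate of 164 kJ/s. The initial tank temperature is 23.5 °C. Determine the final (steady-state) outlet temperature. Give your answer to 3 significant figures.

60.9 °C

First-law balance (no shaft work): M c_p dT/dt = ṁ c_p (T_in − T) + 164.
At steady state dT/dt = 0 ⇒ T_ss = T_in + Q̇/(ṁ c_p) = 34.7 + 164/(1.75·3.58) = 60.877 °C.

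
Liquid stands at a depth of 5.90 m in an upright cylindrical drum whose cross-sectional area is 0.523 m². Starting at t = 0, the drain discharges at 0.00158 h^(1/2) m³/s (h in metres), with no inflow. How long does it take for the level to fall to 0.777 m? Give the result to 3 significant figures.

1020 s

Accumulation of liquid (constant cross-section A): A dh/dt = −0.00158 √h.
∫ h^(−1/2) dh = −(0.00158/A) ∫ dt, giving 2√h = 2√h₀ − (0.00158/A) t.
t = 2A(√h₀ − √h)/0.00158 = 2·0.523·(√5.90 − √0.777)/0.00158
  = 1.0460 × (2.4290 − 0.88148) / 0.00158 = 1024.5 s.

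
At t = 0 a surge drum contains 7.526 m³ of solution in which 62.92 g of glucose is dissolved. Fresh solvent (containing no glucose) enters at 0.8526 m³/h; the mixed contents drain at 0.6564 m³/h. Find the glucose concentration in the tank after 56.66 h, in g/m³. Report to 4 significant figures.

Let m(t) be the amount of glucose. Volume: V(t) = V₀ + (Q_in − Q_out) t = 7.526 + 0.196200 t; V(56.66) = 18.6427 m³.
No glucose enters, so dm/dt = −Q_out · (m/V).
Separate: dm/m = −Q_out dt/V(t) ⇒ ln(m/m₀) = −(Q_out/(Q_in−Q_out)) ln(V/V₀).
m = m₀ (V₀/V)^(Q_out/(Q_in−Q_out)) = 62.92 × (7.526/18.6427)^(3.34557) = 3.02567 g.
C = m/V = 3.02567/18.6427 = 0.162298 g/m³.

0.1623 g/m³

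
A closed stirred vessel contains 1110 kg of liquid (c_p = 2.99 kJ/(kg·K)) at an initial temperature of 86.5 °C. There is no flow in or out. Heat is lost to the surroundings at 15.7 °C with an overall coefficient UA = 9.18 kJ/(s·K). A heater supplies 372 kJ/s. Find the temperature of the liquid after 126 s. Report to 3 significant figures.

77.6 °C

Lumped-capacitance energy balance: M c_p dT/dt = UA(T_amb − T) + Q̇.
dT/dt = (T_ss − T)/τ with T_ss = T_amb + Q̇/UA = 15.7 + 372/9.18 = 56.223 °C, τ = M c_p/UA = 1110·2.99/9.18 = 361.54 s.
Integrating: T(t) = T_ss + (T₀ − T_ss) e^(−t/τ).
T(126) = 56.223 + (30.277)·0.70574 = 77.591 °C.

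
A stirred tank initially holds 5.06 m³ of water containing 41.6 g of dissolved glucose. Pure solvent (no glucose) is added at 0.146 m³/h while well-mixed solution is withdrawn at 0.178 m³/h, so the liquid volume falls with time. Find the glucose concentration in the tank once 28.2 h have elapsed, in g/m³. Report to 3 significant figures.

Total volume: dV/dt = Q_in − Q_out = -0.032000 m³/h, so V(t) = 5.06 − 0.032000 t and V(28.2) = 4.1576 m³.
Solute balance: dm/dt = 0 − Q_out C = −Q_out m/V(t).
dm/m = −Q_out dt/(V₀ − 0.032000 t); integrating gives ln(m/m₀) = −(Q_out/(Q_in−Q_out)) ln(V/V₀).
m = m₀ (V₀/V)^(Q_out/(Q_in−Q_out)) = 41.6 × (5.06/4.1576)^(-5.5625) = 13.950 g.
C = m/V = 13.950/4.1576 = 3.3553 g/m³.

3.36 g/m³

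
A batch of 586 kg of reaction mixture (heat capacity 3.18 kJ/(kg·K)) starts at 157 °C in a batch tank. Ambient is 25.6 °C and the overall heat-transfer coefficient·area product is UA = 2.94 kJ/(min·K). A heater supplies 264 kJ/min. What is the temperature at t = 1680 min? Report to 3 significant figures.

118 °C

Lumped-capacitance energy balance: M c_p dT/dt = UA(T_amb − T) + Q̇.
dT/dt = (T_ss − T)/τ with T_ss = T_amb + Q̇/UA = 25.6 + 264/2.94 = 115.40 °C, τ = M c_p/UA = 586·3.18/2.94 = 633.84 min.
This is linear first-order; T(t) = T_ss + (T₀ − T_ss) e^(−t/τ).
T(1680) = 115.40 + (41.604)·0.070614 = 118.33 °C.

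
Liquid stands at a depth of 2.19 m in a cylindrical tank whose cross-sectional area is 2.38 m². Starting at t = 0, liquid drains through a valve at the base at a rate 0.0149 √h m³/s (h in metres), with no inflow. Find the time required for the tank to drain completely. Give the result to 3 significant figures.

473 s

With no inflow, A dh/dt = −0.0149 √h.
This is separable: 2 d(√h)/dt = −0.0149/A, so √h = √h₀ − (0.0149/(2A)) t.
Tank is empty when √h = 0: t_empty = 2A√h₀/0.0149.
t_empty = 2·2.38·√2.19/0.0149 = 4.7600·1.4799/0.0149 = 472.76 s.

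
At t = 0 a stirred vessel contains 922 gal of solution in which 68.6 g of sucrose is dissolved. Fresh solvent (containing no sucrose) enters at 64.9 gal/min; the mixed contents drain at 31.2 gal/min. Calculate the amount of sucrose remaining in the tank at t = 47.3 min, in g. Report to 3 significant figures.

27.1 g

Total volume: dV/dt = Q_in − Q_out = 33.700 gal/min, so V(t) = 922 + 33.700 t and V(47.3) = 2516.0 gal.
Solute balance: dm/dt = 0 − Q_out C = −Q_out m/V(t).
Separate: dm/m = −Q_out dt/V(t) ⇒ ln(m/m₀) = −(Q_out/(Q_in−Q_out)) ln(V/V₀).
m = m₀ (V₀/V)^(Q_out/(Q_in−Q_out)) = 68.6 × (922/2516.0)^(0.92582) = 27.082 g.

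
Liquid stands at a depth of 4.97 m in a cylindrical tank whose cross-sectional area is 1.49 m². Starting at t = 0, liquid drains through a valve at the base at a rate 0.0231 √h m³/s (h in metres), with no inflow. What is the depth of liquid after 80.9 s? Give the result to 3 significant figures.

Unsteady balance on liquid volume: A dh/dt = −0.0231 √h.
∫ h^(−1/2) dh = −(0.0231/A) ∫ dt, giving 2√h = 2√h₀ − (0.0231/A) t.
√h = √4.97 − 0.0231·80.9/(2·1.49) = 2.2293 − 0.62711 = 1.6022.
h = 1.6022² = 2.5672 m.

2.57 m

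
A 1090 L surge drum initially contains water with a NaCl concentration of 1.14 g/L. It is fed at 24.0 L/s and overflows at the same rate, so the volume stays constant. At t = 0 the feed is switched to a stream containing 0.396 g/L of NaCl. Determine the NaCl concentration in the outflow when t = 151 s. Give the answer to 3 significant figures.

Accumulation = in − out for the solute gives V dC/dt = Q(C_in − C).
Rewrite as dC/dt + C/τ = C_in/τ, τ = V/Q = 45.417 s.
Integrating: C(t) = C_in + (C₀ − C_in) e^(−t/τ).
C(151) = 0.396 + (1.14 − 0.396)·e^(−151/45.417) = 0.396 + (0.74400)·0.035981 = 0.42277 g/L.

0.423 g/L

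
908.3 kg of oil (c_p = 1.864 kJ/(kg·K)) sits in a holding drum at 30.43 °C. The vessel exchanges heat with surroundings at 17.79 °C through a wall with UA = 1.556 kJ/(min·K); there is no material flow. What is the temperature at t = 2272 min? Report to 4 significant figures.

First-law balance (no shaft work): M c_p dT/dt = −UA(T − T_amb).
dT/dt = (T_ss − T)/τ with T_ss = T_amb = 17.7900 °C, τ = M c_p/UA = 908.3·1.864/1.556 = 1088.09 min.
Solution: T(t) = T_ss + (T₀ − T_ss) e^(−t/τ).
T(2272) = 17.7900 + (12.6400)·0.123927 = 19.3564 °C.

19.36 °C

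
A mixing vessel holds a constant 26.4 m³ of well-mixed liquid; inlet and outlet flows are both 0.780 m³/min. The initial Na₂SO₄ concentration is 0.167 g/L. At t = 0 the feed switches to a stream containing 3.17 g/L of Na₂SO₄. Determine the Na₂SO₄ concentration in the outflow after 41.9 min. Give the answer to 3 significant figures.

Species balance on the tank: V dC/dt = Q(C_in − C).
Time constant τ = V/Q = 26.4/0.780 = 33.846 min.
Solution: C(t) = C_in + (C₀ − C_in) e^(−t/τ).
C(41.9) = 3.17 + (0.167 − 3.17)·e^(−41.9/33.846) = 3.17 + (-3.0030)·0.28998 = 2.2992 g/L.

2.30 g/L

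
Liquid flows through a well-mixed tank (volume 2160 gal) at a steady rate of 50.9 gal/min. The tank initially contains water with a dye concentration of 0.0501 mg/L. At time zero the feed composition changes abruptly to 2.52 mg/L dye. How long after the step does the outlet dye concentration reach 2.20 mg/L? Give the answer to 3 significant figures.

86.7 min

Species balance: V dC/dt = Q(C_in − C) ⇒ τ = V/Q = 42.436 min.
C(t) = C_in + (C₀ − C_in) e^(−t/τ). Set C = 2.20 and solve for t:
e^(−t/τ) = (C − C_in)/(C₀ − C_in) = (2.20 − 2.52)/(0.0501 − 2.52) = 0.12956
t = −τ ln(…) = 42.436 × 2.0436 = 86.723 min.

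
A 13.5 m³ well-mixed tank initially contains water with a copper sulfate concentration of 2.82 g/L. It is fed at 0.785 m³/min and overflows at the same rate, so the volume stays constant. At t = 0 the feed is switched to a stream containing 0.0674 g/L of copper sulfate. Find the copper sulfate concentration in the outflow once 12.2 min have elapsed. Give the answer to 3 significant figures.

Accumulation = in − out for the solute gives V dC/dt = Q(C_in − C).
So dC/dt = (C_in − C)/τ with τ = V/Q = 13.5/0.785 = 17.197 min.
This is linear first-order; C(t) = C_in + (C₀ − C_in) e^(−t/τ).
C(12.2) = 0.0674 + (2.82 − 0.0674)·e^(−12.2/17.197) = 0.0674 + (2.7526)·0.49194 = 1.4215 g/L.

1.42 g/L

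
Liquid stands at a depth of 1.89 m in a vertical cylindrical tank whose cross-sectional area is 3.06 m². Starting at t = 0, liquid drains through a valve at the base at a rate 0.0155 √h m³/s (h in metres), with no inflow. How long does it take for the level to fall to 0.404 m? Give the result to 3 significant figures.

With no inflow, A dh/dt = −0.0155 √h.
This is separable: 2 d(√h)/dt = −0.0155/A, so √h = √h₀ − (0.0155/(2A)) t.
t = 2A(√h₀ − √h)/0.0155 = 2·3.06·(√1.89 − √0.404)/0.0155
  = 6.1200 × (1.3748 − 0.63561) / 0.0155 = 291.85 s.

292 s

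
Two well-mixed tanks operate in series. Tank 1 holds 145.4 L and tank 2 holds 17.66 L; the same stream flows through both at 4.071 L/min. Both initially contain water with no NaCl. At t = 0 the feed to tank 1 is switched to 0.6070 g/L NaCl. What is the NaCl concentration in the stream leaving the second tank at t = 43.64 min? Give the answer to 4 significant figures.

Species balance on tank i: dCᵢ/dt = (Cᵢ₋₁ − Cᵢ)/τᵢ with τᵢ = Vᵢ/Q.
τ₁ = 145.4/4.071 = 35.7160 min; τ₂ = 17.66/4.071 = 4.33800 min.
Solving the cascade with C₁(0)=C₂(0)=0 gives C₂(t) = C_in[1 − (τ₁ e^(−t/τ₁) − τ₂ e^(−t/τ₂))/(τ₁ − τ₂)].
At t = 43.64: e^(−t/τ₁) = 0.294682, e^(−t/τ₂) = 4.27589e-05.
C₂ = 0.6070·[1 − (35.7160·0.294682 − 4.33800·4.27589e-05)/(31.3780)] = 0.6070·0.664585 = 0.403403 g/L.

0.4034 g/L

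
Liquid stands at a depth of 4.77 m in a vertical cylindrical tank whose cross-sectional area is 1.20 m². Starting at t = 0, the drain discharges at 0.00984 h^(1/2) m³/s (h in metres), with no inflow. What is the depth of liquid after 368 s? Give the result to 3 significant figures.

A dh/dt = −Q_out = −0.00984 √h.
∫ h^(−1/2) dh = −(0.00984/A) ∫ dt, giving 2√h = 2√h₀ − (0.00984/A) t.
√h = √4.77 − 0.00984·368/(2·1.20) = 2.1840 − 1.5088 = 0.67523.
h = 0.67523² = 0.45594 m.

0.456 m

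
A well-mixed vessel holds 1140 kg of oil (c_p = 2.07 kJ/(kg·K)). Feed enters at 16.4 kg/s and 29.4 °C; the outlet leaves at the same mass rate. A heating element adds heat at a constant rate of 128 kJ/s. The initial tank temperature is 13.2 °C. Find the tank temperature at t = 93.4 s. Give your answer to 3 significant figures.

M c_p dT/dt = ṁ c_p (T_in − T) + Q̇.
τ = M/ṁ = 69.512 s; T_ss = T_in + Q̇/(ṁ c_p) = 29.4 + 128/(16.4·2.07) = 33.170 °C.
This is linear first-order; T(t) = T_ss + (T₀ − T_ss) e^(−t/τ).
T(93.4) = 33.170 + (-19.970)·e^(−93.4/69.512) = 33.170 + (-19.970)·0.26089 = 27.960 °C.

28.0 °C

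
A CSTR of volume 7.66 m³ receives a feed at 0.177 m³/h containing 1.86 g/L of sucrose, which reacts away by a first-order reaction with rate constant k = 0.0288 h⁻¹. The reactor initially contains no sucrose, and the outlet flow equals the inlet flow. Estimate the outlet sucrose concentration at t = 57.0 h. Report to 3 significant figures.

Species balance: V dC/dt = Q C_in − Q C − k V C.
dC/dt = (Q/V) C_in − (Q/V + k) C; effective rate a = Q/V + k = 0.023107 + 0.0288 = 0.051907 h⁻¹.
C_ss = Q C_in/(Q + kV) = 0.82800 g/L; C(t) = C_ss + (C₀ − C_ss) e^(−a t).
C(57.0) = 0.82800 + (-0.82800)·e^(−0.051907·57.0) = 0.82800 + (-0.82800)·0.051886 = 0.78504 g/L.

0.785 g/L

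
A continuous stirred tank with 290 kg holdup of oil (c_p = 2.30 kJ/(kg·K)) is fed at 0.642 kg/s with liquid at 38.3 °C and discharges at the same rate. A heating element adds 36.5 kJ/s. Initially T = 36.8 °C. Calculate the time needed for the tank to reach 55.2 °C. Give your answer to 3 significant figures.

M c_p dT/dt = ṁ c_p (T_in − T) + Q̇.
τ = M/ṁ = 451.71 s; T_ss = T_in + Q̇/(ṁ c_p) = 63.019 °C.
T(t) = T_ss + (T₀ − T_ss) e^(−t/τ). Set T = 55.2:
e^(−t/τ) = (55.2 − 63.019)/(36.8 − 63.019) = 0.29822
t = −451.71 · ln(0.29822) = 546.54 s.

547 s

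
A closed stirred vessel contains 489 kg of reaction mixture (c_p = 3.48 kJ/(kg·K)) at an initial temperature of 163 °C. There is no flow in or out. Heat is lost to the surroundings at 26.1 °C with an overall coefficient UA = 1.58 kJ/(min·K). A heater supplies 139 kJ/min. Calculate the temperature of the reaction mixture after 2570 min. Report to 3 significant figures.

119 °C

First-law balance (no shaft work): M c_p dT/dt = −UA(T − T_amb) + Q̇.
dT/dt = (T_ss − T)/τ with T_ss = T_amb + Q̇/UA = 26.1 + 139/1.58 = 114.07 °C, τ = M c_p/UA = 489·3.48/1.58 = 1077.0 min.
T approaches T_ss exponentially: T(t) = T_ss + (T₀ − T_ss) e^(−t/τ).
T(2570) = 114.07 + (48.925)·0.091981 = 118.57 °C.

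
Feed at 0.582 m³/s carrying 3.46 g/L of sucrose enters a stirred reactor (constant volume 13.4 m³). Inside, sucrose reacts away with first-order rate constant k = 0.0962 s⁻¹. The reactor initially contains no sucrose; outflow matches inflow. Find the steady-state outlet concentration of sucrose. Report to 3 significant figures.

Accumulation = in − out − consumed: V dC/dt = Q C_in − Q C − k V C.
At steady state: 0 = Q C_in − (Q + kV) C_ss, so C_ss = Q C_in/(Q + kV).
C_ss = 0.582·3.46/(0.582 + 0.0962·13.4) = 2.0137/1.8711 = 1.0762 g/L.

1.08 g/L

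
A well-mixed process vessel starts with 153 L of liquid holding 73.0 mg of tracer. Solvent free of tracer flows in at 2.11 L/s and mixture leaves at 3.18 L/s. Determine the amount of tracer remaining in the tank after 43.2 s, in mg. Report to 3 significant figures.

25.1 mg

Total volume: dV/dt = Q_in − Q_out = -1.0700 L/s, so V(t) = 153 − 1.0700 t and V(43.2) = 106.78 L.
No tracer enters, so dm/dt = −Q_out · (m/V).
dm/m = −Q_out dt/(V₀ − 1.0700 t); integrating gives ln(m/m₀) = −(Q_out/(Q_in−Q_out)) ln(V/V₀).
m = m₀ (V₀/V)^(Q_out/(Q_in−Q_out)) = 73.0 × (153/106.78)^(-2.9720) = 25.064 mg.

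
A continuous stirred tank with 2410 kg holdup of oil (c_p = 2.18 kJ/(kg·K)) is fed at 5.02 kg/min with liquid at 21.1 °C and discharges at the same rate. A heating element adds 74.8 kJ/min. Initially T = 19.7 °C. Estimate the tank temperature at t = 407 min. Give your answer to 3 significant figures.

M c_p dT/dt = ṁ c_p (T_in − T) + Q̇.
τ = M/ṁ = 480.08 min; T_ss = T_in + Q̇/(ṁ c_p) = 21.1 + 74.8/(5.02·2.18) = 27.935 °C.
Solution: T(t) = T_ss + (T₀ − T_ss) e^(−t/τ).
T(407) = 27.935 + (-8.2350)·e^(−407/480.08) = 27.935 + (-8.2350)·0.42837 = 24.407 °C.

24.4 °C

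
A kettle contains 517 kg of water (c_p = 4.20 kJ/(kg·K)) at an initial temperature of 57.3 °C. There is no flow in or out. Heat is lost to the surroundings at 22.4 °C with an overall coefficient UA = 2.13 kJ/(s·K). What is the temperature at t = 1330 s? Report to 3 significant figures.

M c_p dT/dt = −UA(T − T_amb).
dT/dt = (T_ss − T)/τ with T_ss = T_amb = 22.400 °C, τ = M c_p/UA = 517·4.20/2.13 = 1019.4 s.
Integrating: T(t) = T_ss + (T₀ − T_ss) e^(−t/τ).
T(1330) = 22.400 + (34.900)·0.27127 = 31.867 °C.

31.9 °C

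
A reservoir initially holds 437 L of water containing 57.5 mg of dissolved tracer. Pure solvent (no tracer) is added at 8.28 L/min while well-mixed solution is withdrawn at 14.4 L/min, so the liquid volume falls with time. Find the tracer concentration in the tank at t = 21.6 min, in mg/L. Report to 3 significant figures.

0.0808 mg/L

Total volume: dV/dt = Q_in − Q_out = -6.1200 L/min, so V(t) = 437 − 6.1200 t and V(21.6) = 304.81 L.
Solute balance: dm/dt = 0 − Q_out C = −Q_out m/V(t).
dm/m = −Q_out dt/(V₀ − 6.1200 t); integrating gives ln(m/m₀) = −(Q_out/(Q_in−Q_out)) ln(V/V₀).
m = m₀ (V₀/V)^(Q_out/(Q_in−Q_out)) = 57.5 × (437/304.81)^(-2.3529) = 24.634 mg.
C = m/V = 24.634/304.81 = 0.080819 mg/L.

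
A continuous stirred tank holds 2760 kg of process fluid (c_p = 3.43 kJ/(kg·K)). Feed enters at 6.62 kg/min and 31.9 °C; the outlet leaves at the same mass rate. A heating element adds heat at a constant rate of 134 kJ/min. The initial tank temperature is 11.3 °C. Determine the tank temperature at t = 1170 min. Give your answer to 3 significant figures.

36.2 °C

Heat balance on the well-mixed liquid: M c_p dT/dt = ṁ c_p (T_in − T) + 134.
Rearrange: dT/dt = (T_ss − T)/τ with τ = M/ṁ = 416.92 min and T_ss = T_in + Q̇/(ṁ c_p) = 37.801 °C.
This is linear first-order; T(t) = T_ss + (T₀ − T_ss) e^(−t/τ).
T(1170) = 37.801 + (-26.501)·e^(−1170/416.92) = 37.801 + (-26.501)·0.060428 = 36.200 °C.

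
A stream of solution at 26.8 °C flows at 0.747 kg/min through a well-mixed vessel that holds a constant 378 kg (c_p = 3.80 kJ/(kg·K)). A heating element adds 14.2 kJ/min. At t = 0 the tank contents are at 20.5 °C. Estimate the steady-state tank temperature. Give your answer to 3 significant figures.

M c_p dT/dt = ṁ c_p (T_in − T) + Q̇.
At steady state dT/dt = 0 ⇒ T_ss = T_in + Q̇/(ṁ c_p) = 26.8 + 14.2/(0.747·3.80) = 31.802 °C.

31.8 °C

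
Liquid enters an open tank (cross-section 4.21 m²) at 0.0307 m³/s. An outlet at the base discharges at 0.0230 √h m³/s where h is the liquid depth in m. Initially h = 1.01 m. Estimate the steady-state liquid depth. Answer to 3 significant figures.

Mass balance (ρ constant): A dh/dt = Q_in − 0.0230 √h. At steady state dh/dt = 0:
Q_in = 0.0230 √h_ss ⇒ √h_ss = 0.0307/0.0230 = 1.3348.
h_ss = 1.3348² = 1.7816 m. (Since h₀ = 1.01 m < h_ss, the level will rise toward this value.)

1.78 m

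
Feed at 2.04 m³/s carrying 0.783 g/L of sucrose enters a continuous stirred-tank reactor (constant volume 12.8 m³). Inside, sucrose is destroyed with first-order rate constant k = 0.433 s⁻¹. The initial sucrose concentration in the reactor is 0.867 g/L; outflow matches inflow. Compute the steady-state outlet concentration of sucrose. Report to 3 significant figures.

0.211 g/L

V dC/dt = Q(C_in − C) − k V C.
At steady state: 0 = Q C_in − (Q + kV) C_ss, so C_ss = Q C_in/(Q + kV).
C_ss = 2.04·0.783/(2.04 + 0.433·12.8) = 1.5973/7.5824 = 0.21066 g/L.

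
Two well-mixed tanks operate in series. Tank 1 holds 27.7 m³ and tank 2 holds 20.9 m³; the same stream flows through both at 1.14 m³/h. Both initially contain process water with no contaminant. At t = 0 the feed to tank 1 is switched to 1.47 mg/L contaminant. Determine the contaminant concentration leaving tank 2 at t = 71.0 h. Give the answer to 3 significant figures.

Species balance on tank i: dCᵢ/dt = (Cᵢ₋₁ − Cᵢ)/τᵢ with τᵢ = Vᵢ/Q.
τ₁ = 27.7/1.14 = 24.298 h; τ₂ = 20.9/1.14 = 18.333 h.
Solving the cascade with C₁(0)=C₂(0)=0 gives C₂(t) = C_in[1 − (τ₁ e^(−t/τ₁) − τ₂ e^(−t/τ₂))/(τ₁ − τ₂)].
At t = 71.0: e^(−t/τ₁) = 0.053825, e^(−t/τ₂) = 0.020802.
C₂ = 1.47·[1 − (24.298·0.053825 − 18.333·0.020802)/(5.9649)] = 1.47·0.84468 = 1.2417 mg/L.

1.24 mg/L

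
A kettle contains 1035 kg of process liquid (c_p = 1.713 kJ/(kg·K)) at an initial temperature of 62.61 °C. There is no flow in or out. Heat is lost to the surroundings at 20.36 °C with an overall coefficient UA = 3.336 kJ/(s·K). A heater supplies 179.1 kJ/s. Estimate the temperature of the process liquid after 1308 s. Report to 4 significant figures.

73.07 °C

Heat balance on the well-mixed liquid: M c_p dT/dt = −UA(T − T_amb) + Q̇.
dT/dt = (T_ss − T)/τ with T_ss = T_amb + Q̇/UA = 20.36 + 179.1/3.336 = 74.0471 °C, τ = M c_p/UA = 1035·1.713/3.336 = 531.461 s.
Solution: T(t) = T_ss + (T₀ − T_ss) e^(−t/τ).
T(1308) = 74.0471 + (-11.4371)·0.0853377 = 73.0710 °C.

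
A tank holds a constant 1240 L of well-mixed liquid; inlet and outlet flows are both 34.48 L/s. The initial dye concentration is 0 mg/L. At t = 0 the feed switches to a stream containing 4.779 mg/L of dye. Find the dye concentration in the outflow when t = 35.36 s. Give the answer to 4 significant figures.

2.991 mg/L

Transient balance on the dissolved component: V dC/dt = Q(C_in − C).
Rewrite as dC/dt + C/τ = C_in/τ, τ = V/Q = 35.9629 s.
C approaches C_in exponentially: C(t) = C_in + (C₀ − C_in) e^(−t/τ).
C(35.36) = 4.779 + (0 − 4.779)·e^(−35.36/35.9629) = 4.779 + (-4.77900)·0.374099 = 2.99118 mg/L.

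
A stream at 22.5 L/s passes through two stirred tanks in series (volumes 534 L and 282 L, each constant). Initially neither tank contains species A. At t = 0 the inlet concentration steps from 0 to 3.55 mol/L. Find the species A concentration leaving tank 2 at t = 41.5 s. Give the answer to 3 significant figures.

Species balance on tank i: dCᵢ/dt = (Cᵢ₋₁ − Cᵢ)/τᵢ with τᵢ = Vᵢ/Q.
τ₁ = 534/22.5 = 23.733 s; τ₂ = 282/22.5 = 12.533 s.
Solving the cascade with C₁(0)=C₂(0)=0 gives C₂(t) = C_in[1 − (τ₁ e^(−t/τ₁) − τ₂ e^(−t/τ₂))/(τ₁ − τ₂)].
At t = 41.5: e^(−t/τ₁) = 0.17402, e^(−t/τ₂) = 0.036473.
C₂ = 3.55·[1 − (23.733·0.17402 − 12.533·0.036473)/(11.200)] = 3.55·0.67206 = 2.3858 mol/L.

2.39 mol/L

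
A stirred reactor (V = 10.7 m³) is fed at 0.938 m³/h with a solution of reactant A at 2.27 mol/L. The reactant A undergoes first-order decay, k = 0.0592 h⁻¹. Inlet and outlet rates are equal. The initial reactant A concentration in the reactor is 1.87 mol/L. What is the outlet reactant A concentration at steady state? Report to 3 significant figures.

V dC/dt = Q(C_in − C) − k V C.
At steady state: 0 = Q C_in − (Q + kV) C_ss, so C_ss = Q C_in/(Q + kV).
C_ss = 0.938·2.27/(0.938 + 0.0592·10.7) = 2.1293/1.5714 = 1.3550 mol/L.

1.35 mol/L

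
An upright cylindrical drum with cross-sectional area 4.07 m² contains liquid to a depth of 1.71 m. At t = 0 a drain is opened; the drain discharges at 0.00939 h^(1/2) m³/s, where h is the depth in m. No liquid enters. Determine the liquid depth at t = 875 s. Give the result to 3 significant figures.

0.0890 m

A dh/dt = −Q_out = −0.00939 √h.
This is separable: 2 d(√h)/dt = −0.00939/A, so √h = √h₀ − (0.00939/(2A)) t.
√h = √1.71 − 0.00939·875/(2·4.07) = 1.3077 − 1.0094 = 0.29830.
h = 0.29830² = 0.088984 m.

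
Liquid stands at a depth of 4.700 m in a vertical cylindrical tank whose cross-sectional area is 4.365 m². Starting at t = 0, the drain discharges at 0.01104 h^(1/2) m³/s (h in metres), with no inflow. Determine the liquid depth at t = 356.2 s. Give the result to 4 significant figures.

2.950 m

Unsteady balance on liquid volume: A dh/dt = −0.01104 √h.
Separate and integrate: 2(√h − √h₀) = −(0.01104/A) t.
√h = √4.700 − 0.01104·356.2/(2·4.365) = 2.16795 − 0.450452 = 1.71750.
h = 1.71750² = 2.94979 m.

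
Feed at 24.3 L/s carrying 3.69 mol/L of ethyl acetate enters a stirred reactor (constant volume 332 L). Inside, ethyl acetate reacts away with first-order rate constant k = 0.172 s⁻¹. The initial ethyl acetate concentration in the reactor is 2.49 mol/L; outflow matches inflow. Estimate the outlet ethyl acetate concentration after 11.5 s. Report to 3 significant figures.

1.18 mol/L

Accumulation = in − out − consumed: V dC/dt = Q C_in − Q C − k V C.
This is linear with rate a = Q/V + k = 0.24519 s⁻¹.
C_ss = Q C_in/(Q + kV) = 1.1015 mol/L; C(t) = C_ss + (C₀ − C_ss) e^(−a t).
C(11.5) = 1.1015 + (1.3885)·e^(−0.24519·11.5) = 1.1015 + (1.3885)·0.059623 = 1.1843 mol/L.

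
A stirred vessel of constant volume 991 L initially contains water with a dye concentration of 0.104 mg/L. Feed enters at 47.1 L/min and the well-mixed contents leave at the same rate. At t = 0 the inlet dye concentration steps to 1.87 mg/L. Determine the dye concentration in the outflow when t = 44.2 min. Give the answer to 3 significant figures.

Mass balance on the solute (V constant): V dC/dt = Q(C_in − C).
Rewrite as dC/dt + C/τ = C_in/τ, τ = V/Q = 21.040 min.
Solution: C(t) = C_in + (C₀ − C_in) e^(−t/τ).
C(44.2) = 1.87 + (0.104 − 1.87)·e^(−44.2/21.040) = 1.87 + (-1.7660)·0.12237 = 1.6539 mg/L.

1.65 mg/L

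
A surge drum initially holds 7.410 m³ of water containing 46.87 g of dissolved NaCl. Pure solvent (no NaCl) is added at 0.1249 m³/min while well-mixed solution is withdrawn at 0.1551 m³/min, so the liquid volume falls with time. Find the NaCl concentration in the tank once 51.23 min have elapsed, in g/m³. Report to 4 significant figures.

Total volume: dV/dt = Q_in − Q_out = -0.0302000 m³/min, so V(t) = 7.410 − 0.0302000 t and V(51.23) = 5.86285 m³.
No NaCl enters, so dm/dt = −Q_out · (m/V).
dm/m = −Q_out dt/(V₀ − 0.0302000 t); integrating gives ln(m/m₀) = −(Q_out/(Q_in−Q_out)) ln(V/V₀).
m = m₀ (V₀/V)^(Q_out/(Q_in−Q_out)) = 46.87 × (7.410/5.86285)^(-5.13576) = 14.0780 g.
C = m/V = 14.0780/5.86285 = 2.40122 g/m³.

2.401 g/m³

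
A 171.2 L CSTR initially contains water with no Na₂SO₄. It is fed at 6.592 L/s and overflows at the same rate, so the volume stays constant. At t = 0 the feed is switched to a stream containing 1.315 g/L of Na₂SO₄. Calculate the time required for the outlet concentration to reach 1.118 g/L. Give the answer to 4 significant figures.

49.30 s

Species balance: V dC/dt = Q(C_in − C) ⇒ τ = V/Q = 25.9709 s.
C(t) = C_in + (C₀ − C_in) e^(−t/τ). Set C = 1.118 and solve for t:
e^(−t/τ) = (C − C_in)/(C₀ − C_in) = (1.118 − 1.315)/(0 − 1.315) = 0.149810
t = −τ ln(…) = 25.9709 × 1.89839 = 49.3028 s.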